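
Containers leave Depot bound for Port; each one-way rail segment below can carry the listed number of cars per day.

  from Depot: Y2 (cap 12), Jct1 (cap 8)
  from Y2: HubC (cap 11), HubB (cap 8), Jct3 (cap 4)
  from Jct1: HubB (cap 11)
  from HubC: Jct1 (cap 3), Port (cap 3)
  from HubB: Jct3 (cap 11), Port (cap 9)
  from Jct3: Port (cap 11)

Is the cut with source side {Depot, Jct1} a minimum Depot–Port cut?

Given cut capacity: 12 + 11 = 23.
Augment Depot→Y2→HubC→Port: bottleneck 3, flow now 3.
Augment Depot→Y2→HubB→Port: bottleneck 8, flow now 11.
Augment Depot→Y2→Jct3→Port: bottleneck 1, flow now 12.
Augment Depot→Jct1→HubB→Port: bottleneck 1, flow now 13.
Augment Depot→Jct1→HubB→Jct3→Port: bottleneck 7, flow now 20.
No augmenting path remains; maximum flow = 20.
In the residual graph, reachable from Depot: {Depot}.
Min-cut edges: Depot→Y2 (12), Depot→Jct1 (8); capacity 12 + 8 = 20.
Cut capacity 23 exceeds the max flow 20, so it is not minimum.

No — its capacity is 23, but the minimum cut has capacity 20.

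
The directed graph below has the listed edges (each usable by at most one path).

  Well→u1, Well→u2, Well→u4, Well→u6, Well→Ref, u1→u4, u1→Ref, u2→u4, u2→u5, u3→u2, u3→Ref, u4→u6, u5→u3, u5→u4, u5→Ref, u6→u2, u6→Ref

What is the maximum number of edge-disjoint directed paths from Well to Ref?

Assign every edge capacity 1; by Menger, the answer equals the max flow.
Path Well→Ref (+1); total 1.
Path Well→u1→Ref (+1); total 2.
Path Well→u6→Ref (+1); total 3.
Path Well→u2→u5→Ref (+1); total 4.
No residual Well→Ref path; max flow = 4.
Certifying cut of size 4: {Well→Ref, Well→u1, u2→u5, u6→Ref}.

4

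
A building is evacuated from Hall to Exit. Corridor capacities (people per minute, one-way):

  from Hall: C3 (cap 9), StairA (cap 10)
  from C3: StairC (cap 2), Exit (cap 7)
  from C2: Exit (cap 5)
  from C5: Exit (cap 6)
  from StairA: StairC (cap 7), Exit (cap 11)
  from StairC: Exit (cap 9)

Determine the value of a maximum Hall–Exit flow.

Augment Hall→C3→Exit: bottleneck 7, flow now 7.
Augment Hall→StairA→Exit: bottleneck 10, flow now 17.
Augment Hall→C3→StairC→Exit: bottleneck 2, flow now 19.
No augmenting path remains; maximum flow = 19.
In the residual graph, reachable from Hall: {Hall}.
Min-cut edges: Hall→C3 (9), Hall→StairA (10); capacity 9 + 10 = 19.
This cut is saturated, so no flow can exceed 19.

19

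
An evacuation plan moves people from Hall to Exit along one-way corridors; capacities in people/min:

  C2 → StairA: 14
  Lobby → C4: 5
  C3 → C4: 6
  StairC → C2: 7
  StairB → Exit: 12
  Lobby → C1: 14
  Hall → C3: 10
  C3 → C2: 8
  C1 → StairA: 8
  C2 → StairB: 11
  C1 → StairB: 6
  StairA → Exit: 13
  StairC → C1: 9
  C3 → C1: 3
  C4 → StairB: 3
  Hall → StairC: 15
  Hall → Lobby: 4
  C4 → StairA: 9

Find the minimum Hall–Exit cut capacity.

Augment Hall→StairC→C1→StairA→Exit: bottleneck 8, flow now 8.
Augment Hall→StairC→C1→StairB→Exit: bottleneck 1, flow now 9.
Augment Hall→StairC→C2→StairA→Exit: bottleneck 5, flow now 14.
Augment Hall→StairC→C2→StairB→Exit: bottleneck 1, flow now 15.
Augment Hall→Lobby→C1→StairB→Exit: bottleneck 4, flow now 19.
Augment Hall→C3→C1→StairB→Exit: bottleneck 1, flow now 20.
Augment Hall→C3→C2→StairB→Exit: bottleneck 5, flow now 25.
No augmenting path remains; maximum flow = 25.
By max-flow min-cut, the minimum cut capacity equals the max flow.
In the residual graph, reachable from Hall: {Hall, StairC, Lobby, C3, C1, C2, C4, StairA, StairB}.
Min-cut edges: StairA→Exit (13), StairB→Exit (12); capacity 13 + 12 = 25.

25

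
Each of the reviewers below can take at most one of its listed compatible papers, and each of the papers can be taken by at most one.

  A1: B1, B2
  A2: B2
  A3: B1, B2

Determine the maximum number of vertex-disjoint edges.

Unit-capacity flow: source→left, listed edges, right→sink; max matching = max flow.
Augmenting path A1→B1 (+1); matched 1.
Augmenting path A2→B2 (+1); matched 2.
No augmenting path remains; maximum matching = 2.
König certificate: {B1, B2} is a vertex cover of size 2 (every listed pair touches it), so no matching can be larger.

2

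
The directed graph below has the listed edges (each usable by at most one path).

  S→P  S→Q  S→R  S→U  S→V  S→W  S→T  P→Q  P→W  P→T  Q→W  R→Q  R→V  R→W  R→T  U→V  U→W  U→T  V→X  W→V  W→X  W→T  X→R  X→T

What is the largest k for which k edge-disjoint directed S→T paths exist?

Assign every edge capacity 1; by Menger, the answer equals the max flow.
Path S→T (+1); total 1.
Path S→P→T (+1); total 2.
Path S→R→T (+1); total 3.
Path S→U→T (+1); total 4.
Path S→W→T (+1); total 5.
Path S→V→X→T (+1); total 6.
No residual S→T path; max flow = 6.
Certifying cut of size 6: {R→T, S→P, S→T, S→U, W→T, X→T}.

6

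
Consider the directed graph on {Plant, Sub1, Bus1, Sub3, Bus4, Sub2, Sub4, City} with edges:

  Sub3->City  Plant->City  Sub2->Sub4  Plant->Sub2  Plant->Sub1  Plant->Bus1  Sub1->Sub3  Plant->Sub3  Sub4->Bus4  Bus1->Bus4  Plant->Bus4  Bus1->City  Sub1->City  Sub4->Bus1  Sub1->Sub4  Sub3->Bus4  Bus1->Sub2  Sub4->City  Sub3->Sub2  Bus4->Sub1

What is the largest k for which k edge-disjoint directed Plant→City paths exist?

5

Assign every edge capacity 1; by Menger, the answer equals the max flow.
Path Plant→City (+1); total 1.
Path Plant→Sub1→City (+1); total 2.
Path Plant→Bus1→City (+1); total 3.
Path Plant→Sub3→City (+1); total 4.
Path Plant→Sub2→Sub4→City (+1); total 5.
No residual Plant→City path; max flow = 5.
Certifying cut of size 5: {Bus1→City, Plant→City, Sub1→City, Sub3→City, Sub4→City}.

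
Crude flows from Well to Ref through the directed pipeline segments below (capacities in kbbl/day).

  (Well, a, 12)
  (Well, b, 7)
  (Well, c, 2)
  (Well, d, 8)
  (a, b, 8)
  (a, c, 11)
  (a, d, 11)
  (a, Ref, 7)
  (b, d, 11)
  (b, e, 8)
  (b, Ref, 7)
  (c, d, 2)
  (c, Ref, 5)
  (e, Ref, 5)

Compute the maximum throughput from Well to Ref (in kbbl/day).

21

Augment Well→a→Ref: bottleneck 7, flow now 7.
Augment Well→b→Ref: bottleneck 7, flow now 14.
Augment Well→c→Ref: bottleneck 2, flow now 16.
Augment Well→a→c→Ref: bottleneck 3, flow now 19.
Augment Well→a→b→e→Ref: bottleneck 2, flow now 21.
No augmenting path remains; maximum flow = 21.
In the residual graph, reachable from Well: {Well, d}.
Min-cut edges: Well→a (12), Well→b (7), Well→c (2); capacity 12 + 7 + 2 = 21.
This cut is saturated, so no flow can exceed 21.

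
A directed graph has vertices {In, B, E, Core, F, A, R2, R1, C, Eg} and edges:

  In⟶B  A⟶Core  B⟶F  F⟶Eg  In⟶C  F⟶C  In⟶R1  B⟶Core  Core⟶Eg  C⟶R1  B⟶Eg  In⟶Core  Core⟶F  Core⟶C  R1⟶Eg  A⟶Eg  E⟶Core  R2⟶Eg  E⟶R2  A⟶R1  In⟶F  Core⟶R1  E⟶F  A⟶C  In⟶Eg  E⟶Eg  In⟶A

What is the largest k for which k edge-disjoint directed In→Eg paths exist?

6

Assign every edge capacity 1; by Menger, the answer equals the max flow.
Path In→Eg (+1); total 1.
Path In→B→Eg (+1); total 2.
Path In→Core→Eg (+1); total 3.
Path In→F→Eg (+1); total 4.
Path In→A→Eg (+1); total 5.
Path In→R1→Eg (+1); total 6.
No residual In→Eg path; max flow = 6.
Certifying cut of size 6: {In→A, In→B, In→Core, In→Eg, In→F, R1→Eg}.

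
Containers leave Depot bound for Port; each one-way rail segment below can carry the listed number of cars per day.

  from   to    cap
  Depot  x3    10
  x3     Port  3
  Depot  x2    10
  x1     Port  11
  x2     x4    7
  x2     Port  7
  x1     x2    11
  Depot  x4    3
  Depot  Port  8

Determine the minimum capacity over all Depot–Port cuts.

18

Augment Depot→Port: bottleneck 8, flow now 8.
Augment Depot→x2→Port: bottleneck 7, flow now 15.
Augment Depot→x3→Port: bottleneck 3, flow now 18.
No augmenting path remains; maximum flow = 18.
By max-flow min-cut, the minimum cut capacity equals the max flow.
In the residual graph, reachable from Depot: {Depot, x2, x3, x4}.
Min-cut edges: Depot→Port (8), x2→Port (7), x3→Port (3); capacity 8 + 7 + 3 = 18.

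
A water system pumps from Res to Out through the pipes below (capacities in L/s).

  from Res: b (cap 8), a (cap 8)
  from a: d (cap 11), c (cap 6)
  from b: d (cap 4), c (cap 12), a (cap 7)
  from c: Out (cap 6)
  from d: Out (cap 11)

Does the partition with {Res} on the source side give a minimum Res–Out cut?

Given cut capacity: 8 + 8 = 16.
Augment Res→a→c→Out: bottleneck 6, flow now 6.
Augment Res→a→d→Out: bottleneck 2, flow now 8.
Augment Res→b→d→Out: bottleneck 4, flow now 12.
Augment Res→b→a→d→Out: bottleneck 4, flow now 16.
No augmenting path remains; maximum flow = 16.
Cut capacity 16 equals the max flow, so it is a minimum cut.

Yes — it is a minimum cut (capacity 16).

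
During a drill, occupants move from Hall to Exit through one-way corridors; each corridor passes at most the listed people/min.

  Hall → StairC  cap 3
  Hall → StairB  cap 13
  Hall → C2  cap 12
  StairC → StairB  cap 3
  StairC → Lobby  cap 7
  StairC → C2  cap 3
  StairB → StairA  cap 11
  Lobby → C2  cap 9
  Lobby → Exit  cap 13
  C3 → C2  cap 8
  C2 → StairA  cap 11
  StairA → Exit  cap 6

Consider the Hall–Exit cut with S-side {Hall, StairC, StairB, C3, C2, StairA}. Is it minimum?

No — its capacity is 13, but the minimum cut has capacity 9.

Given cut capacity: 7 + 6 = 13.
Augment Hall→StairC→Lobby→Exit: bottleneck 3, flow now 3.
Augment Hall→StairB→StairA→Exit: bottleneck 6, flow now 9.
No augmenting path remains; maximum flow = 9.
In the residual graph, reachable from Hall: {Hall, StairB, C2, StairA}.
Min-cut edges: Hall→StairC (3), StairA→Exit (6); capacity 3 + 6 = 9.
Cut capacity 13 exceeds the max flow 9, so it is not minimum.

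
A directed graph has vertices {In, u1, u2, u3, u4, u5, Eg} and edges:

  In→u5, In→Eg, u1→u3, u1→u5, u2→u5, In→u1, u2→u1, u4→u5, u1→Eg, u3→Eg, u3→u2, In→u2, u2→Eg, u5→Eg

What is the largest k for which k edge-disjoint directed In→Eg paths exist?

4

Assign every edge capacity 1; by Menger, the answer equals the max flow.
Path In→Eg (+1); total 1.
Path In→u1→Eg (+1); total 2.
Path In→u2→Eg (+1); total 3.
Path In→u5→Eg (+1); total 4.
No residual In→Eg path; max flow = 4.
Certifying cut of size 4: {In→Eg, In→u1, In→u2, In→u5}.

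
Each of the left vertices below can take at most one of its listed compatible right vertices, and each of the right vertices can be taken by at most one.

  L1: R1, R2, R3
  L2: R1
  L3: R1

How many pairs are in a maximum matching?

2

Unit-capacity flow: source→left, listed edges, right→sink; max matching = max flow.
Augmenting path L1→R1 (+1); matched 1.
Augmenting path L2→R1→L1→R2 (+1); matched 2.
No augmenting path remains; maximum matching = 2.
König certificate: {L1, R1} is a vertex cover of size 2 (every listed pair touches it), so no matching can be larger.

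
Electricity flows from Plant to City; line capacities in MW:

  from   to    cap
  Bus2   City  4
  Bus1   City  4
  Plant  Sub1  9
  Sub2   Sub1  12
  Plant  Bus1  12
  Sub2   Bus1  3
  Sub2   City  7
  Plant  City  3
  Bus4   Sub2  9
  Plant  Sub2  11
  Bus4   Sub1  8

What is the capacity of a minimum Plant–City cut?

14

Augment Plant→City: bottleneck 3, flow now 3.
Augment Plant→Sub2→City: bottleneck 7, flow now 10.
Augment Plant→Bus1→City: bottleneck 4, flow now 14.
No augmenting path remains; maximum flow = 14.
By max-flow min-cut, the minimum cut capacity equals the max flow.
In the residual graph, reachable from Plant: {Plant, Sub2, Sub1, Bus1}.
Min-cut edges: Plant→City (3), Sub2→City (7), Bus1→City (4); capacity 3 + 7 + 4 = 14.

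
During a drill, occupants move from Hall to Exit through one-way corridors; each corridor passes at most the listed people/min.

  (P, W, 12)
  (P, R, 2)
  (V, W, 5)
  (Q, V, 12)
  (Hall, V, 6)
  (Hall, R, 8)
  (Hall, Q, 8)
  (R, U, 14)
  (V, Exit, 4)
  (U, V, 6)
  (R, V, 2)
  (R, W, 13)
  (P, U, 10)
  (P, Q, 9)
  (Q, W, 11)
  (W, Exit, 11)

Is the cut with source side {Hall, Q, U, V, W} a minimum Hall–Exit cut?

Given cut capacity: 8 + 4 + 11 = 23.
Augment Hall→V→Exit: bottleneck 4, flow now 4.
Augment Hall→Q→W→Exit: bottleneck 8, flow now 12.
Augment Hall→R→W→Exit: bottleneck 3, flow now 15.
No augmenting path remains; maximum flow = 15.
In the residual graph, reachable from Hall: {Hall, Q, R, U, V, W}.
Min-cut edges: V→Exit (4), W→Exit (11); capacity 4 + 11 = 15.
Cut capacity 23 exceeds the max flow 15, so it is not minimum.

No — its capacity is 23, but the minimum cut has capacity 15.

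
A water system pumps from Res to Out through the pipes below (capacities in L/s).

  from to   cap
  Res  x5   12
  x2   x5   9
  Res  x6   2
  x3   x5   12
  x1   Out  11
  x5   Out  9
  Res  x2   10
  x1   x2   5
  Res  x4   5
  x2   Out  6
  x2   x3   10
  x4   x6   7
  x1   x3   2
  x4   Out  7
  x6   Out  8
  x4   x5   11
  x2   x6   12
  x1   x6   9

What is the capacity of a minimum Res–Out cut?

Augment Res→x2→Out: bottleneck 6, flow now 6.
Augment Res→x4→Out: bottleneck 5, flow now 11.
Augment Res→x5→Out: bottleneck 9, flow now 20.
Augment Res→x6→Out: bottleneck 2, flow now 22.
Augment Res→x2→x6→Out: bottleneck 4, flow now 26.
No augmenting path remains; maximum flow = 26.
By max-flow min-cut, the minimum cut capacity equals the max flow.
In the residual graph, reachable from Res: {Res, x5}.
Min-cut edges: Res→x2 (10), Res→x4 (5), Res→x6 (2), x5→Out (9); capacity 10 + 5 + 2 + 9 = 26.

26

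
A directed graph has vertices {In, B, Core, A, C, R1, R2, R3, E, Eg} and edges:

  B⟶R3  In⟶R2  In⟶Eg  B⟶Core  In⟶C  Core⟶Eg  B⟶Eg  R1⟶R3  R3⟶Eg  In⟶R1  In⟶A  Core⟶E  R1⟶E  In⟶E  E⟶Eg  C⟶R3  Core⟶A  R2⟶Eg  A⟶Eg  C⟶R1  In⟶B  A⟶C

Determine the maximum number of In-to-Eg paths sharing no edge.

Assign every edge capacity 1; by Menger, the answer equals the max flow.
Path In→Eg (+1); total 1.
Path In→B→Eg (+1); total 2.
Path In→A→Eg (+1); total 3.
Path In→R2→Eg (+1); total 4.
Path In→E→Eg (+1); total 5.
Path In→C→R3→Eg (+1); total 6.
No residual In→Eg path; max flow = 6.
Certifying cut of size 6: {E→Eg, In→A, In→B, In→Eg, In→R2, R3→Eg}.

6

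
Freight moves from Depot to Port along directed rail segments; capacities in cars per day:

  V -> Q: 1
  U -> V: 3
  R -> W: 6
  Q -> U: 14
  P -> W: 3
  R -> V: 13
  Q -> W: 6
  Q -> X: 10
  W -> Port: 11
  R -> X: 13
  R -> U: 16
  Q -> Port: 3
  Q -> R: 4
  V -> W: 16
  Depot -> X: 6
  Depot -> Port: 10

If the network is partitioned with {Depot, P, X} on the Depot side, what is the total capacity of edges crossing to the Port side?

Edges leaving {Depot, P, X}: Depot→Port (10), P→W (3).
Cut capacity = 10 + 3 = 13.

13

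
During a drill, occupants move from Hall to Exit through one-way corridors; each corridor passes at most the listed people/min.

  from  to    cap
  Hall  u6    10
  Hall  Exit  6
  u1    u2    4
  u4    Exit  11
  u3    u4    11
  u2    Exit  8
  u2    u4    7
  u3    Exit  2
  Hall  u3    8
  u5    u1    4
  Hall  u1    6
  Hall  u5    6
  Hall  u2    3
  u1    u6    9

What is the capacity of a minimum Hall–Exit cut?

Augment Hall→Exit: bottleneck 6, flow now 6.
Augment Hall→u2→Exit: bottleneck 3, flow now 9.
Augment Hall→u3→Exit: bottleneck 2, flow now 11.
Augment Hall→u1→u2→Exit: bottleneck 4, flow now 15.
Augment Hall→u3→u4→Exit: bottleneck 6, flow now 21.
No augmenting path remains; maximum flow = 21.
By max-flow min-cut, the minimum cut capacity equals the max flow.
In the residual graph, reachable from Hall: {Hall, u1, u5, u6}.
Min-cut edges: Hall→u2 (3), Hall→u3 (8), Hall→Exit (6), u1→u2 (4); capacity 3 + 8 + 6 + 4 = 21.

21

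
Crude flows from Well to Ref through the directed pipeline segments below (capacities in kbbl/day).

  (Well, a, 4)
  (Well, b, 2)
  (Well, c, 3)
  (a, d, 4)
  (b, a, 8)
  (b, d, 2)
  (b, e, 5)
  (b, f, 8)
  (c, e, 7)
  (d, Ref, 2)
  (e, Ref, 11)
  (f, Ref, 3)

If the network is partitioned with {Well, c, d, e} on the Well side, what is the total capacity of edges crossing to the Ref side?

19

Edges leaving {Well, c, d, e}: Well→a (4), Well→b (2), d→Ref (2), e→Ref (11).
Cut capacity = 4 + 2 + 2 + 11 = 19.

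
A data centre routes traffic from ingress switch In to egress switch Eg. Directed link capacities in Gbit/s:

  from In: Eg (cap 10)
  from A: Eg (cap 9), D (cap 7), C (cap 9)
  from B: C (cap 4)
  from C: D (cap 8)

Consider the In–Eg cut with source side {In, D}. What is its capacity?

Edges leaving {In, D}: In→Eg (10).
Cut capacity = 10 = 10.

10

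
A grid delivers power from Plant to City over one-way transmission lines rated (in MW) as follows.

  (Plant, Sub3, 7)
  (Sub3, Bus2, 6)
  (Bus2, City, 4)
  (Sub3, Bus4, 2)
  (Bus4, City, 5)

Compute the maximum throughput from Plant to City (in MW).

6

Augment Plant→Sub3→Bus2→City: bottleneck 4, flow now 4.
Augment Plant→Sub3→Bus4→City: bottleneck 2, flow now 6.
No augmenting path remains; maximum flow = 6.
In the residual graph, reachable from Plant: {Plant, Sub3, Bus2}.
Min-cut edges: Sub3→Bus4 (2), Bus2→City (4); capacity 2 + 4 = 6.
This cut is saturated, so no flow can exceed 6.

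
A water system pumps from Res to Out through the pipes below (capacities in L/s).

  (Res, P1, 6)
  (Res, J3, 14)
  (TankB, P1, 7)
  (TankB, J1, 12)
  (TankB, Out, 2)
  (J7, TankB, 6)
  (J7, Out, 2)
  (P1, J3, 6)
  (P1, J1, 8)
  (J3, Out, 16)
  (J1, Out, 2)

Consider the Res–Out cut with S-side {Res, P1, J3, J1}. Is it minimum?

Yes — it is a minimum cut (capacity 18).

Given cut capacity: 16 + 2 = 18.
Augment Res→J3→Out: bottleneck 14, flow now 14.
Augment Res→P1→J3→Out: bottleneck 2, flow now 16.
Augment Res→P1→J1→Out: bottleneck 2, flow now 18.
No augmenting path remains; maximum flow = 18.
Cut capacity 18 equals the max flow, so it is a minimum cut.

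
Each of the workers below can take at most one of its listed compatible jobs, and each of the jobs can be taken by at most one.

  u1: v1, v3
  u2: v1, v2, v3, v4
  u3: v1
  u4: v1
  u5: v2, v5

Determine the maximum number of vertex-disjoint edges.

4

Unit-capacity flow: source→left, listed edges, right→sink; max matching = max flow.
Augmenting path u1→v1 (+1); matched 1.
Augmenting path u2→v2 (+1); matched 2.
Augmenting path u5→v5 (+1); matched 3.
Augmenting path u3→v1→u1→v3 (+1); matched 4.
No augmenting path remains; maximum matching = 4.
König certificate: {u1, u2, u5, v1} is a vertex cover of size 4 (every listed pair touches it), so no matching can be larger.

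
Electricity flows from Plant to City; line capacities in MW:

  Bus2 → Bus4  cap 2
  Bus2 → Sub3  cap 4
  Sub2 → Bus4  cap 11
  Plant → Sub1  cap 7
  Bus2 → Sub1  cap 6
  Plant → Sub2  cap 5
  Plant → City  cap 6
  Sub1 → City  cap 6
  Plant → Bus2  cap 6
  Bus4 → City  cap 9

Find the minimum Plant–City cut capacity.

Augment Plant→City: bottleneck 6, flow now 6.
Augment Plant→Sub1→City: bottleneck 6, flow now 12.
Augment Plant→Bus2→Bus4→City: bottleneck 2, flow now 14.
Augment Plant→Sub2→Bus4→City: bottleneck 5, flow now 19.
No augmenting path remains; maximum flow = 19.
By max-flow min-cut, the minimum cut capacity equals the max flow.
In the residual graph, reachable from Plant: {Plant, Bus2, Sub3, Sub1}.
Min-cut edges: Plant→Sub2 (5), Plant→City (6), Bus2→Bus4 (2), Sub1→City (6); capacity 5 + 6 + 2 + 6 = 19.

19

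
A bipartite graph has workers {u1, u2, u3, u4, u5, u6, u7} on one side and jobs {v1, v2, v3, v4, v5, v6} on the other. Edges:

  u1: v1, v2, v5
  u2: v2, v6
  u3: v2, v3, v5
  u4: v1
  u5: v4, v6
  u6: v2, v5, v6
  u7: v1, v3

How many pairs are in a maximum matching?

Unit-capacity flow: source→left, listed edges, right→sink; max matching = max flow.
Augmenting path u1→v1 (+1); matched 1.
Augmenting path u2→v2 (+1); matched 2.
Augmenting path u3→v3 (+1); matched 3.
Augmenting path u5→v4 (+1); matched 4.
Augmenting path u6→v5 (+1); matched 5.
Augmenting path u4→v1→u1→v2→u2→v6 (+1); matched 6.
No augmenting path remains; maximum matching = 6.
König certificate: {u5, v1, v2, v3, v5, v6} is a vertex cover of size 6 (every listed pair touches it), so no matching can be larger.

6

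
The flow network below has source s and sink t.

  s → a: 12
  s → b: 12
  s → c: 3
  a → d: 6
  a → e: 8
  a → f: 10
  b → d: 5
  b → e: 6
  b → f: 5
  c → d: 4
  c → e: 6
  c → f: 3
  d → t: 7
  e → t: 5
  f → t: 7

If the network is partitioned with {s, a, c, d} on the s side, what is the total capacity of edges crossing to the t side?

46

Edges leaving {s, a, c, d}: s→b (12), a→e (8), a→f (10), c→e (6), c→f (3), d→t (7).
Cut capacity = 12 + 8 + 10 + 6 + 3 + 7 = 46.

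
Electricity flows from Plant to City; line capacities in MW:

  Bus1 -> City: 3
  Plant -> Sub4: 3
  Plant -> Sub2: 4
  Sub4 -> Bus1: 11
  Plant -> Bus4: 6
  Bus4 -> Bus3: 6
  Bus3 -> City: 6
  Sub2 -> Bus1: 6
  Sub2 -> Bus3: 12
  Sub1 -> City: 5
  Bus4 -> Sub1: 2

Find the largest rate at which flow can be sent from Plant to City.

11

Augment Plant→Sub4→Bus1→City: bottleneck 3, flow now 3.
Augment Plant→Sub2→Bus3→City: bottleneck 4, flow now 7.
Augment Plant→Bus4→Sub1→City: bottleneck 2, flow now 9.
Augment Plant→Bus4→Bus3→City: bottleneck 2, flow now 11.
No augmenting path remains; maximum flow = 11.
In the residual graph, reachable from Plant: {Plant, Sub4, Sub2, Bus4, Bus3, Bus1}.
Min-cut edges: Bus4→Sub1 (2), Bus3→City (6), Bus1→City (3); capacity 2 + 6 + 3 = 11.
This cut is saturated, so no flow can exceed 11.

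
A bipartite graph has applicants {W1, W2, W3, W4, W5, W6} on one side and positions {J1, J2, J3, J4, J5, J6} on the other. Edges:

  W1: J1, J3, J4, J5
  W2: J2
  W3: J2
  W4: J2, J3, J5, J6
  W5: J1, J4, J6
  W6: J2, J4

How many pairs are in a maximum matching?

5

Unit-capacity flow: source→left, listed edges, right→sink; max matching = max flow.
Augmenting path W1→J1 (+1); matched 1.
Augmenting path W2→J2 (+1); matched 2.
Augmenting path W4→J3 (+1); matched 3.
Augmenting path W5→J4 (+1); matched 4.
Augmenting path W6→J4→W5→J6 (+1); matched 5.
No augmenting path remains; maximum matching = 5.
König certificate: {W1, W4, W5, W6, J2} is a vertex cover of size 5 (every listed pair touches it), so no matching can be larger.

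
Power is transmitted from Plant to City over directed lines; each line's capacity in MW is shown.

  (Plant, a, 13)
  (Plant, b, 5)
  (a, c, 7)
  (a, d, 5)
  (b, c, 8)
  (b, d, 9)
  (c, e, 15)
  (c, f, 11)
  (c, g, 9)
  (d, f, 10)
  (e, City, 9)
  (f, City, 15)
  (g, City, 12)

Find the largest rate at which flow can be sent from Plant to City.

Augment Plant→a→c→e→City: bottleneck 7, flow now 7.
Augment Plant→a→d→f→City: bottleneck 5, flow now 12.
Augment Plant→b→c→e→City: bottleneck 2, flow now 14.
Augment Plant→b→c→f→City: bottleneck 3, flow now 17.
No augmenting path remains; maximum flow = 17.
In the residual graph, reachable from Plant: {Plant, a}.
Min-cut edges: Plant→b (5), a→c (7), a→d (5); capacity 5 + 7 + 5 = 17.
This cut is saturated, so no flow can exceed 17.

17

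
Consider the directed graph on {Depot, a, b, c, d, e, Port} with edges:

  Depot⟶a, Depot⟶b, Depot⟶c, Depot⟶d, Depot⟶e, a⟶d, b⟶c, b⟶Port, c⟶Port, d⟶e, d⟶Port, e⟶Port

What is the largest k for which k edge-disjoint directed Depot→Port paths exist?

4

Assign every edge capacity 1; by Menger, the answer equals the max flow.
Path Depot→b→Port (+1); total 1.
Path Depot→c→Port (+1); total 2.
Path Depot→d→Port (+1); total 3.
Path Depot→e→Port (+1); total 4.
No residual Depot→Port path; max flow = 4.
Certifying cut of size 4: {Depot→b, Depot→c, d→Port, e→Port}.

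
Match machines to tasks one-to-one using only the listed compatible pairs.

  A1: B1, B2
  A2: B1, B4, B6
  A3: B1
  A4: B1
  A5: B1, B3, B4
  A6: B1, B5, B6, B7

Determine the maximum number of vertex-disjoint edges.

5

Unit-capacity flow: source→left, listed edges, right→sink; max matching = max flow.
Augmenting path A1→B1 (+1); matched 1.
Augmenting path A2→B4 (+1); matched 2.
Augmenting path A5→B3 (+1); matched 3.
Augmenting path A6→B5 (+1); matched 4.
Augmenting path A3→B1→A1→B2 (+1); matched 5.
No augmenting path remains; maximum matching = 5.
König certificate: {A1, A2, A5, A6, B1} is a vertex cover of size 5 (every listed pair touches it), so no matching can be larger.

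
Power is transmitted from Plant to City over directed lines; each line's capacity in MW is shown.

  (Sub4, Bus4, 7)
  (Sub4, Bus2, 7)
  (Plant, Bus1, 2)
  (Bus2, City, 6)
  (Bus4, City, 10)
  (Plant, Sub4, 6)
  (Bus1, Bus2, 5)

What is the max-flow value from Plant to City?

Augment Plant→Bus1→Bus2→City: bottleneck 2, flow now 2.
Augment Plant→Sub4→Bus2→City: bottleneck 4, flow now 6.
Augment Plant→Sub4→Bus4→City: bottleneck 2, flow now 8.
No augmenting path remains; maximum flow = 8.
In the residual graph, reachable from Plant: {Plant}.
Min-cut edges: Plant→Bus1 (2), Plant→Sub4 (6); capacity 2 + 6 = 8.
This cut is saturated, so no flow can exceed 8.

8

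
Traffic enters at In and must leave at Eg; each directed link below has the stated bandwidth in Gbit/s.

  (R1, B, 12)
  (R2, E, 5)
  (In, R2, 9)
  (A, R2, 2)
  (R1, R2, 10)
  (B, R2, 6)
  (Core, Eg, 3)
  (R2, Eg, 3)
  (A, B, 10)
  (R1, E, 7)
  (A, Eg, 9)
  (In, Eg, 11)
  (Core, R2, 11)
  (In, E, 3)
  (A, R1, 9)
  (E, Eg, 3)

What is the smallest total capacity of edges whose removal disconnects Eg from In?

17

Augment In→Eg: bottleneck 11, flow now 11.
Augment In→E→Eg: bottleneck 3, flow now 14.
Augment In→R2→Eg: bottleneck 3, flow now 17.
No augmenting path remains; maximum flow = 17.
By max-flow min-cut, the minimum cut capacity equals the max flow.
In the residual graph, reachable from In: {In, E, R2}.
Min-cut edges: In→Eg (11), E→Eg (3), R2→Eg (3); capacity 11 + 3 + 3 = 17.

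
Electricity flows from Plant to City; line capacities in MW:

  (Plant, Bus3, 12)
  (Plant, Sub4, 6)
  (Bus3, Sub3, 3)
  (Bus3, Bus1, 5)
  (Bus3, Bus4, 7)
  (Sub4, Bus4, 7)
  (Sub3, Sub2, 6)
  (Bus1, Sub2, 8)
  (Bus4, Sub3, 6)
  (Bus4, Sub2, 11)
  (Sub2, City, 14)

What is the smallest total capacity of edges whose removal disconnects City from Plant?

Augment Plant→Bus3→Sub3→Sub2→City: bottleneck 3, flow now 3.
Augment Plant→Bus3→Bus1→Sub2→City: bottleneck 5, flow now 8.
Augment Plant→Bus3→Bus4→Sub2→City: bottleneck 4, flow now 12.
Augment Plant→Sub4→Bus4→Sub2→City: bottleneck 2, flow now 14.
No augmenting path remains; maximum flow = 14.
By max-flow min-cut, the minimum cut capacity equals the max flow.
In the residual graph, reachable from Plant: {Plant, Bus3, Sub4, Sub3, Bus1, Bus4, Sub2}.
Min-cut edges: Sub2→City (14); capacity 14 = 14.

14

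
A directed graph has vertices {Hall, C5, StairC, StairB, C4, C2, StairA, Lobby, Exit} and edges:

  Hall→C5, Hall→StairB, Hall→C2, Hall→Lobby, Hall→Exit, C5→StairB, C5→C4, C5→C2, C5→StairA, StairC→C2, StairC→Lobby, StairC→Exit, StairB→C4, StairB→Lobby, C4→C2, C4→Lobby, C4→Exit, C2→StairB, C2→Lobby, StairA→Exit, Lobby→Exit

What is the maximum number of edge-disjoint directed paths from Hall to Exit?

Assign every edge capacity 1; by Menger, the answer equals the max flow.
Augment Hall→Exit (+1); total 1.
Augment Hall→Lobby→Exit (+1); total 2.
Augment Hall→C5→C4→Exit (+1); total 3.
Augment Hall→StairB→C4→C5→StairA→Exit (+1); total 4. (traverses C5→C4 backwards in the residual graph, cancelling flow on it)
After the cancellation the 4 edge-disjoint paths are: Hall→C5→StairA→Exit; Hall→StairB→C4→Exit; Hall→Lobby→Exit; Hall→Exit.
No residual Hall→Exit path; max flow = 4.
Certifying cut of size 4: {Hall→C5, Hall→Exit, Lobby→Exit, StairB→C4}.

4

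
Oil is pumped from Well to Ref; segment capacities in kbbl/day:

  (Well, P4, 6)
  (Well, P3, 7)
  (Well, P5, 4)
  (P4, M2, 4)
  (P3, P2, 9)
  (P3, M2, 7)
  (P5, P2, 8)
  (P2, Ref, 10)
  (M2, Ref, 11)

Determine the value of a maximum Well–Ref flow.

15

Augment Well→P4→M2→Ref: bottleneck 4, flow now 4.
Augment Well→P3→P2→Ref: bottleneck 7, flow now 11.
Augment Well→P5→P2→Ref: bottleneck 3, flow now 14.
Augment Well→P5→P2→P3→M2→Ref: bottleneck 1, flow now 15. (uses reverse residual edge)
No augmenting path remains; maximum flow = 15.
In the residual graph, reachable from Well: {Well, P4}.
Min-cut edges: Well→P3 (7), Well→P5 (4), P4→M2 (4); capacity 7 + 4 + 4 = 15.
This cut is saturated, so no flow can exceed 15.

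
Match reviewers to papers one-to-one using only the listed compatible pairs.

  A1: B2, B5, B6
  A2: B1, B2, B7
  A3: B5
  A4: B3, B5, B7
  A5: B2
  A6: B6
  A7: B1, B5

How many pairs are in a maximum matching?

Unit-capacity flow: source→left, listed edges, right→sink; max matching = max flow.
Augmenting path A1→B2 (+1); matched 1.
Augmenting path A2→B1 (+1); matched 2.
Augmenting path A3→B5 (+1); matched 3.
Augmenting path A4→B3 (+1); matched 4.
Augmenting path A6→B6 (+1); matched 5.
Augmenting path A7→B1→A2→B7 (+1); matched 6.
No augmenting path remains; maximum matching = 6.
König certificate: {A2, A4, A7, B2, B5, B6} is a vertex cover of size 6 (every listed pair touches it), so no matching can be larger.

6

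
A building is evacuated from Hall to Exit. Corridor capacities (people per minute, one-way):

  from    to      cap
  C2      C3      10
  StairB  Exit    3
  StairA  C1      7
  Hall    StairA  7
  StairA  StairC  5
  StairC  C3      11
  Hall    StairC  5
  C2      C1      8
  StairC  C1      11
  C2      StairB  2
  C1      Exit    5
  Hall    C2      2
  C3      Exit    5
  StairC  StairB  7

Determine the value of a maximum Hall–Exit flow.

13

Augment Hall→StairA→C1→Exit: bottleneck 5, flow now 5.
Augment Hall→C2→C3→Exit: bottleneck 2, flow now 7.
Augment Hall→StairC→C3→Exit: bottleneck 3, flow now 10.
Augment Hall→StairC→StairB→Exit: bottleneck 2, flow now 12.
Augment Hall→StairA→StairC→StairB→Exit: bottleneck 1, flow now 13.
No augmenting path remains; maximum flow = 13.
In the residual graph, reachable from Hall: {Hall, StairA, C2, StairC, C1, C3, StairB}.
Min-cut edges: C1→Exit (5), C3→Exit (5), StairB→Exit (3); capacity 5 + 5 + 3 = 13.
This cut is saturated, so no flow can exceed 13.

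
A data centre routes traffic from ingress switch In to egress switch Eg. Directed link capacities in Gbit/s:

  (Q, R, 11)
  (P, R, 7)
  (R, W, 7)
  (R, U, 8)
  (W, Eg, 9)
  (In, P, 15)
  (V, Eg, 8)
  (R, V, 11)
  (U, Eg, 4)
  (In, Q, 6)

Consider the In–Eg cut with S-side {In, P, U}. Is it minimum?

No — its capacity is 17, but the minimum cut has capacity 13.

Given cut capacity: 6 + 7 + 4 = 17.
Augment In→P→R→U→Eg: bottleneck 4, flow now 4.
Augment In→P→R→V→Eg: bottleneck 3, flow now 7.
Augment In→Q→R→V→Eg: bottleneck 5, flow now 12.
Augment In→Q→R→W→Eg: bottleneck 1, flow now 13.
No augmenting path remains; maximum flow = 13.
In the residual graph, reachable from In: {In, P}.
Min-cut edges: In→Q (6), P→R (7); capacity 6 + 7 = 13.
Cut capacity 17 exceeds the max flow 13, so it is not minimum.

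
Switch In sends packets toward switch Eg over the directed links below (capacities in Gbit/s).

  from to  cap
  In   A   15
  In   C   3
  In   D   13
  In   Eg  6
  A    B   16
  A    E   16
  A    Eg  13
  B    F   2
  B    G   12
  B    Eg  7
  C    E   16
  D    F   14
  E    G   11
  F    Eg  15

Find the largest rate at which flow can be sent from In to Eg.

34

Augment In→Eg: bottleneck 6, flow now 6.
Augment In→A→Eg: bottleneck 13, flow now 19.
Augment In→A→B→Eg: bottleneck 2, flow now 21.
Augment In→D→F→Eg: bottleneck 13, flow now 34.
No augmenting path remains; maximum flow = 34.
In the residual graph, reachable from In: {In, C, E, G}.
Min-cut edges: In→A (15), In→D (13), In→Eg (6); capacity 15 + 13 + 6 = 34.
This cut is saturated, so no flow can exceed 34.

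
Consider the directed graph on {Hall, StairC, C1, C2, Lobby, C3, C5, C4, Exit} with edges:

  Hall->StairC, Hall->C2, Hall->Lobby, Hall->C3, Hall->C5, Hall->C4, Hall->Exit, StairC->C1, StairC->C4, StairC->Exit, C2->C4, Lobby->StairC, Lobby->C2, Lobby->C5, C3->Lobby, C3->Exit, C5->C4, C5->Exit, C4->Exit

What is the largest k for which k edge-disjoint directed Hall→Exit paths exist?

5

Assign every edge capacity 1; by Menger, the answer equals the max flow.
Path Hall→Exit (+1); total 1.
Path Hall→StairC→Exit (+1); total 2.
Path Hall→C3→Exit (+1); total 3.
Path Hall→C5→Exit (+1); total 4.
Path Hall→C4→Exit (+1); total 5.
No residual Hall→Exit path; max flow = 5.
Certifying cut of size 5: {C4→Exit, C5→Exit, Hall→C3, Hall→Exit, StairC→Exit}.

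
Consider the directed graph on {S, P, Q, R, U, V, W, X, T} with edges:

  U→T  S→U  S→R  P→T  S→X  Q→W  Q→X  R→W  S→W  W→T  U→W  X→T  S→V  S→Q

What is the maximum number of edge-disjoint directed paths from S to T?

3

Assign every edge capacity 1; by Menger, the answer equals the max flow.
Path S→U→T (+1); total 1.
Path S→W→T (+1); total 2.
Path S→X→T (+1); total 3.
No residual S→T path; max flow = 3.
Certifying cut of size 3: {S→U, W→T, X→T}.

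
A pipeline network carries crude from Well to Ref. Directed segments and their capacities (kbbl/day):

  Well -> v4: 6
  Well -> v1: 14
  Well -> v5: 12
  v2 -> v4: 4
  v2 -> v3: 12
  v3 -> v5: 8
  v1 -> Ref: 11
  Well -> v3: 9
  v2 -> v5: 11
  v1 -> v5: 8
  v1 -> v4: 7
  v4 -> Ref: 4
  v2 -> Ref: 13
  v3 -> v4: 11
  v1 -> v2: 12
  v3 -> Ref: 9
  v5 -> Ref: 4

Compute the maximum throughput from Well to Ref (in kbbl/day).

Augment Well→v1→Ref: bottleneck 11, flow now 11.
Augment Well→v3→Ref: bottleneck 9, flow now 20.
Augment Well→v4→Ref: bottleneck 4, flow now 24.
Augment Well→v5→Ref: bottleneck 4, flow now 28.
Augment Well→v1→v2→Ref: bottleneck 3, flow now 31.
No augmenting path remains; maximum flow = 31.
In the residual graph, reachable from Well: {Well, v4, v5}.
Min-cut edges: Well→v1 (14), Well→v3 (9), v4→Ref (4), v5→Ref (4); capacity 14 + 9 + 4 + 4 = 31.
This cut is saturated, so no flow can exceed 31.

31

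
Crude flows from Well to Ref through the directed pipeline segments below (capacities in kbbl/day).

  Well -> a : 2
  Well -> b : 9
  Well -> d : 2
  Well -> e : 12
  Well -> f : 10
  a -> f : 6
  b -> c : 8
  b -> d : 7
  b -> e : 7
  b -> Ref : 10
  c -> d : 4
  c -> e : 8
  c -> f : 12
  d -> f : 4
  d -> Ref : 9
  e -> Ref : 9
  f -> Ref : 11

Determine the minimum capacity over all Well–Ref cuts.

Augment Well→b→Ref: bottleneck 9, flow now 9.
Augment Well→d→Ref: bottleneck 2, flow now 11.
Augment Well→e→Ref: bottleneck 9, flow now 20.
Augment Well→f→Ref: bottleneck 10, flow now 30.
Augment Well→a→f→Ref: bottleneck 1, flow now 31.
No augmenting path remains; maximum flow = 31.
By max-flow min-cut, the minimum cut capacity equals the max flow.
In the residual graph, reachable from Well: {Well, a, e, f}.
Min-cut edges: Well→b (9), Well→d (2), e→Ref (9), f→Ref (11); capacity 9 + 2 + 9 + 11 = 31.

31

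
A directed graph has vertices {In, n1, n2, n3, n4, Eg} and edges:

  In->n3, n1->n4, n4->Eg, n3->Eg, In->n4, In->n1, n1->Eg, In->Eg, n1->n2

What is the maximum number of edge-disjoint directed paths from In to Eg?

Assign every edge capacity 1; by Menger, the answer equals the max flow.
Path In→Eg (+1); total 1.
Path In→n1→Eg (+1); total 2.
Path In→n3→Eg (+1); total 3.
Path In→n4→Eg (+1); total 4.
No residual In→Eg path; max flow = 4.
Certifying cut of size 4: {In→Eg, In→n1, In→n3, In→n4}.

4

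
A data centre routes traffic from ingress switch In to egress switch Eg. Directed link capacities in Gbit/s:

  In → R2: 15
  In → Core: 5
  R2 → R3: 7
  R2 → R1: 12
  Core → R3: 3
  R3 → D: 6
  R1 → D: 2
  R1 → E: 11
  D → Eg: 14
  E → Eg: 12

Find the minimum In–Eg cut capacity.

Augment In→R2→R3→D→Eg: bottleneck 6, flow now 6.
Augment In→R2→R1→D→Eg: bottleneck 2, flow now 8.
Augment In→R2→R1→E→Eg: bottleneck 7, flow now 15.
Augment In→Core→R3→R2→R1→E→Eg: bottleneck 3, flow now 18. (uses reverse residual edge)
No augmenting path remains; maximum flow = 18.
By max-flow min-cut, the minimum cut capacity equals the max flow.
In the residual graph, reachable from In: {In, Core}.
Min-cut edges: In→R2 (15), Core→R3 (3); capacity 15 + 3 = 18.

18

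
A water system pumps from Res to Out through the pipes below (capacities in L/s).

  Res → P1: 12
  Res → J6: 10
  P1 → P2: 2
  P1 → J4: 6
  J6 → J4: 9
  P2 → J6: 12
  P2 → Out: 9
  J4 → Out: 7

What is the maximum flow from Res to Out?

9

Augment Res→P1→P2→Out: bottleneck 2, flow now 2.
Augment Res→P1→J4→Out: bottleneck 6, flow now 8.
Augment Res→J6→J4→Out: bottleneck 1, flow now 9.
No augmenting path remains; maximum flow = 9.
In the residual graph, reachable from Res: {Res, P1, J6, J4}.
Min-cut edges: P1→P2 (2), J4→Out (7); capacity 2 + 7 = 9.
This cut is saturated, so no flow can exceed 9.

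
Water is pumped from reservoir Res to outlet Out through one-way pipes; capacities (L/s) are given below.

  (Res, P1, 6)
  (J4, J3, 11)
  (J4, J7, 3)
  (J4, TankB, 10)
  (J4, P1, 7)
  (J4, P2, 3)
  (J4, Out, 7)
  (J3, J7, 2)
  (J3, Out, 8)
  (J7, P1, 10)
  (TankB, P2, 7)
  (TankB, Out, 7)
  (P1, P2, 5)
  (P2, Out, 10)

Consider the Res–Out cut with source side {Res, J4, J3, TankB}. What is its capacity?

Edges leaving {Res, J4, J3, TankB}: Res→P1 (6), J4→J7 (3), J4→P1 (7), J4→P2 (3), J4→Out (7), J3→J7 (2), J3→Out (8), TankB→P2 (7), TankB→Out (7).
Cut capacity = 6 + 3 + 7 + 3 + 7 + 2 + 8 + 7 + 7 = 50.

50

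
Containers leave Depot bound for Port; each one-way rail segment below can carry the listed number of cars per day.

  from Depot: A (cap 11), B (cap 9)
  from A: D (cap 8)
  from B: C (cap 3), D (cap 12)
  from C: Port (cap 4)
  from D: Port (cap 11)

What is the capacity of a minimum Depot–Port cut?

14

Augment Depot→A→D→Port: bottleneck 8, flow now 8.
Augment Depot→B→C→Port: bottleneck 3, flow now 11.
Augment Depot→B→D→Port: bottleneck 3, flow now 14.
No augmenting path remains; maximum flow = 14.
By max-flow min-cut, the minimum cut capacity equals the max flow.
In the residual graph, reachable from Depot: {Depot, A, B, D}.
Min-cut edges: B→C (3), D→Port (11); capacity 3 + 11 = 14.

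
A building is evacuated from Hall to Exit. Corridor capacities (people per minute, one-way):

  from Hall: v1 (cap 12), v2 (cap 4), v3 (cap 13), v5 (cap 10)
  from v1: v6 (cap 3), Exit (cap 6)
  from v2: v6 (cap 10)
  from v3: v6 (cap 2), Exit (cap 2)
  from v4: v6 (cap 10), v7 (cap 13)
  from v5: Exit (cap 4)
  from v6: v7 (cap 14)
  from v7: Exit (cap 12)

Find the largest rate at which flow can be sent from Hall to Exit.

21

Augment Hall→v1→Exit: bottleneck 6, flow now 6.
Augment Hall→v3→Exit: bottleneck 2, flow now 8.
Augment Hall→v5→Exit: bottleneck 4, flow now 12.
Augment Hall→v1→v6→v7→Exit: bottleneck 3, flow now 15.
Augment Hall→v2→v6→v7→Exit: bottleneck 4, flow now 19.
Augment Hall→v3→v6→v7→Exit: bottleneck 2, flow now 21.
No augmenting path remains; maximum flow = 21.
In the residual graph, reachable from Hall: {Hall, v1, v3, v5}.
Min-cut edges: Hall→v2 (4), v1→v6 (3), v1→Exit (6), v3→v6 (2), v3→Exit (2), v5→Exit (4); capacity 4 + 3 + 6 + 2 + 2 + 4 = 21.
This cut is saturated, so no flow can exceed 21.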